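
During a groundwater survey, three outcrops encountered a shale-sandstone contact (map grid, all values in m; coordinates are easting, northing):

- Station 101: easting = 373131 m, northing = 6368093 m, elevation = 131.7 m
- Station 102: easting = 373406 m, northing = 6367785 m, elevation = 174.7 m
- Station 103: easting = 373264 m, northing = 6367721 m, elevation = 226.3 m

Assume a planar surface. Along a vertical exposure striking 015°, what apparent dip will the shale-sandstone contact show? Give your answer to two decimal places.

Let the plane be z = a·easting + b·northing + c.
Station 102−Station 101: 275a − 308b = 43;  Station 103−Station 101: 133a − 372b = 94.6.
Solving gives a = −0.21424, b = −0.33090.
Unit vector along 015° is (sin 15°, cos 15°) = (0.2588, 0.9659).
Slope in that direction = a·(0.2588) + b·(0.9659) = −0.37507.
Apparent dip = arctan|0.37507| = 20.56° (true dip is 21.5°, so apparent ≤ true as expected).

20.56°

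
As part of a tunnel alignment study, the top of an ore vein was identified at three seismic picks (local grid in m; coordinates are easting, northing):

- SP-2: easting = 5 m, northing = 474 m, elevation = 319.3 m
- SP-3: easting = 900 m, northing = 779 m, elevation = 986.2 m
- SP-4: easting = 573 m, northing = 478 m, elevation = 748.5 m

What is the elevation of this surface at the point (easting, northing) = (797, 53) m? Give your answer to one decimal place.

Let the plane be z = a·easting + b·northing + c.
SP-3−SP-2: 895a + 305b = 666.9;  SP-4−SP-2: 568a + 4b = 429.2.
Solving gives a = 0.75586, b = −0.03144.
Then c = 319.3 − a·5 − b·474 = 330.43.
At (797, 53): z = 602.4 − 1.7 + 330.43 = 931.2 m.

931.2 m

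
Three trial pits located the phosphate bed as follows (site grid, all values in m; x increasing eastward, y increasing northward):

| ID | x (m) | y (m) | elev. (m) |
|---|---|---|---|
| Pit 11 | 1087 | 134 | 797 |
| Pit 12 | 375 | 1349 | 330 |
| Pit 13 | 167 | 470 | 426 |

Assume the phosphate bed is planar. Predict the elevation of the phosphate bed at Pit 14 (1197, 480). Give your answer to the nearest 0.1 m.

Let the plane be z = a·x + b·y + c.
Pit 12−Pit 11: −712a + 1215b = −467;  Pit 13−Pit 11: −920a + 336b = −371.
Solving gives a = 0.334468, b = −0.188361.
Then c = 797 − a·1087 − b·134 = 458.67.
At (1197, 480): z = 400.4 − 90.4 + 458.67 = 768.6 m.

768.6 m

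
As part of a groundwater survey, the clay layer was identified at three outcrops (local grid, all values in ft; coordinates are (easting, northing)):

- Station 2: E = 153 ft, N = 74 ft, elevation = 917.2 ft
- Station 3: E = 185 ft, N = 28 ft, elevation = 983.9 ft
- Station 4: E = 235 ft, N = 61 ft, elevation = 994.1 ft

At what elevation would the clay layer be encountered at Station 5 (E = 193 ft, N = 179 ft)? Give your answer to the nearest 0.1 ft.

854.9 ft

Two edge vectors: Station 2→Station 3 = (32, -46, 66.7), Station 2→Station 4 = (82, -13, 76.9).
Normal n = (Station 2→Station 3) × (Station 2→Station 4) = (-2670.3, 3008.6, 3356).
So ∂z/∂E = −n_x/n_z = 0.79568 and ∂z/∂N = −n_y/n_z = −0.89648.
Intercept c from Station 2: 917.2 − 121.74 + 66.34 = 861.80.
At (193, 179): z = 153.6 − 160.5 + 861.80 = 854.9 ft.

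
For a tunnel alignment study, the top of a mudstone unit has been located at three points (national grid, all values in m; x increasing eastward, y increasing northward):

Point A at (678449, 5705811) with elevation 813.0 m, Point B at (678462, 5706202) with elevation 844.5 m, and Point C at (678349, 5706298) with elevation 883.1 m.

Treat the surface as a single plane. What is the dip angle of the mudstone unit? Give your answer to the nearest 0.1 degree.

Let the plane be z = a·x + b·y + c.
Point B−Point A: 13a + 391b = 31.5;  Point C−Point A: −100a + 487b = 70.1.
Solving gives a = −0.26565, b = 0.08939.
Gradient magnitude |∇z| = √(a² + b²) = √(0.07057 + 0.00799) = 0.28028.
True dip = arctan(0.28028) = 15.7°, dipping toward ESE (azimuth ≈ 109°).

15.7°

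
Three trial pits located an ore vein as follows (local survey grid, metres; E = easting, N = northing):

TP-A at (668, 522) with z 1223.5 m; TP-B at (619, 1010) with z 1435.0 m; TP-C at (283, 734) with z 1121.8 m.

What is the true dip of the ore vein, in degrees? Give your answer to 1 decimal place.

Let the plane be z = a·E + b·N + c.
TP-B−TP-A: −49a + 488b = 211.5;  TP-C−TP-A: −385a + 212b = −101.7.
Solving gives a = 0.53224, b = 0.48684.
Gradient magnitude |∇z| = √(a² + b²) = √(0.28327 + 0.23702) = 0.72131.
True dip = arctan(0.72131) = 35.8°, dipping toward SW (azimuth ≈ 228°).

35.8°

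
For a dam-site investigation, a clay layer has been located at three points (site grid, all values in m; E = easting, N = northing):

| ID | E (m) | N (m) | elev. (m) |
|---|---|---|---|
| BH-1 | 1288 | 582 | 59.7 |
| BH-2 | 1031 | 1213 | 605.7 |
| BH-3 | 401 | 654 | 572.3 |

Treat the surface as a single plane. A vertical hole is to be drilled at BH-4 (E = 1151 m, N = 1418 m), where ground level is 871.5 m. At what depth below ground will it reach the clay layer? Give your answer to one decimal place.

Let the plane be z = a·E + b·N + c.
BH-2−BH-1: −257a + 631b = 546;  BH-3−BH-1: −887a + 72b = 512.6.
Solving gives a = −0.525023, b = 0.651457.
Then c = 59.7 − a·1288 − b·582 = 356.78.
At (1151, 1418): z_contact = −604.30 + 923.77 + 356.78 = 676.25 m.
Depth below ground = 871.5 − 676.25 = 195.3 m.

195.3 m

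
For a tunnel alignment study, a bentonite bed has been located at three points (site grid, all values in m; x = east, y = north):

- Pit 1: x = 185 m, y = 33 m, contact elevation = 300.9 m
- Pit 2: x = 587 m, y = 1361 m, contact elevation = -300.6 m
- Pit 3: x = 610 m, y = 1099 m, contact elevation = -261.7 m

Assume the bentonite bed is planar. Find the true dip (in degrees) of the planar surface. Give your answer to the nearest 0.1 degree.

39.0°

Let the plane be z = a·x + b·y + c.
Pit 2−Pit 1: 402a + 1328b = −601.5;  Pit 3−Pit 1: 425a + 1066b = −562.6.
Solving gives a = −0.77968, b = −0.21692.
Gradient magnitude |∇z| = √(a² + b²) = √(0.60790 + 0.04705) = 0.80929.
True dip = arctan(0.80929) = 39.0°, dipping toward ENE (azimuth ≈ 074°).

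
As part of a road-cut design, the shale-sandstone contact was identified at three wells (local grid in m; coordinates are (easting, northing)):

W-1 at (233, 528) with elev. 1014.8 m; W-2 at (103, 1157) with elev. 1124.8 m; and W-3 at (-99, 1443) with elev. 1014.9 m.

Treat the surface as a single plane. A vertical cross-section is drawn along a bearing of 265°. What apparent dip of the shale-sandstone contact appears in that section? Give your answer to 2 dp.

49.00°

Let the plane be z = a·E + b·N + c.
W-2−W-1: −130a + 629b = 110;  W-3−W-1: −332a + 915b = 0.1.
Solving gives a = 1.11915, b = 0.40618.
Unit vector along 265° is (sin 265°, cos 265°) = (-0.9962, -0.0872).
Slope in that direction = a·(-0.9962) + b·(-0.0872) = −1.15029.
Apparent dip = arctan|1.15029| = 49.00° (true dip is 50.0°, so apparent ≤ true as expected).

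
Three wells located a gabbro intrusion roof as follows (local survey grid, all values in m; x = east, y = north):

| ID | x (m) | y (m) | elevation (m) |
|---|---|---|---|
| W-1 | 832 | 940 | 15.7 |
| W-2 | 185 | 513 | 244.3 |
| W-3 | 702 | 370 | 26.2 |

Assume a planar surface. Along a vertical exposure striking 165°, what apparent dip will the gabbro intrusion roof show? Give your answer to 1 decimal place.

9.9°

Let the plane be z = a·x + b·y + c.
W-2−W-1: −647a − 427b = 228.6;  W-3−W-1: −130a − 570b = 10.5.
Solving gives a = −0.40162, b = 0.07318.
Unit vector along 165° is (sin 165°, cos 165°) = (0.2588, -0.9659).
Slope in that direction = a·(0.2588) + b·(-0.9659) = −0.17463.
Apparent dip = arctan|0.17463| = 9.9° (true dip is 22.2°, so apparent ≤ true as expected).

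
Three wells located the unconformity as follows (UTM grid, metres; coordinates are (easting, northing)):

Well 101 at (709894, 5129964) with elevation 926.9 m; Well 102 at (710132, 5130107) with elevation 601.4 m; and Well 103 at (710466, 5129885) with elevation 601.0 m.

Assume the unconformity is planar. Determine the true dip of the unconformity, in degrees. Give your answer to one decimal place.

Let the plane be z = a·E + b·N + c.
Well 102−Well 101: 238a + 143b = −325.5;  Well 103−Well 101: 572a − 79b = −325.9.
Solving gives a = −0.71888, b = −1.07976.
Gradient magnitude |∇z| = √(a² + b²) = √(0.51679 + 1.16588) = 1.29718.
True dip = arctan(1.29718) = 52.4°, dipping toward NNE (azimuth ≈ 034°).

52.4°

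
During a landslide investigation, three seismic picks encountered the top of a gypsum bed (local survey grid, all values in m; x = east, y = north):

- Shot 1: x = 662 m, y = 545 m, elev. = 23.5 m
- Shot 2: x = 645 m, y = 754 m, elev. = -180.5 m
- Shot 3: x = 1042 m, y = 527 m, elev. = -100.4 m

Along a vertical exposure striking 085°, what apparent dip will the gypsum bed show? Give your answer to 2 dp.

Two edge vectors: Shot 1→Shot 2 = (-17, 209, -204), Shot 1→Shot 3 = (380, -18, -123.9).
Normal n = (Shot 1→Shot 2) × (Shot 1→Shot 3) = (-29567.1, -79626.3, -79114).
So ∂z/∂x = −n_x/n_z = −0.37373 and ∂z/∂y = −n_y/n_z = −1.00648.
Unit vector along 085° is (sin 85°, cos 85°) = (0.9962, 0.0872).
Slope in that direction = a·(0.9962) + b·(0.0872) = −0.46003.
Apparent dip = arctan|0.46003| = 24.70° (true dip is 47.0°, so apparent ≤ true as expected).

24.70°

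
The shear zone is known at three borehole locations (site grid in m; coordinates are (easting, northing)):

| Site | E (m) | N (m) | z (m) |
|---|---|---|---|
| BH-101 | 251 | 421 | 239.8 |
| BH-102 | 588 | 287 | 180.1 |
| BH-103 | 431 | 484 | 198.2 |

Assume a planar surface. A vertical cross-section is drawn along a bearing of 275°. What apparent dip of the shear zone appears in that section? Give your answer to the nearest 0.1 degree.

11.2°

Two edge vectors: BH-101→BH-102 = (337, -134, -59.7), BH-101→BH-103 = (180, 63, -41.6).
Normal n = (BH-101→BH-102) × (BH-101→BH-103) = (9335.5, 3273.2, 45351).
So ∂z/∂E = −n_x/n_z = −0.20585 and ∂z/∂N = −n_y/n_z = −0.07217.
Unit vector along 275° is (sin 275°, cos 275°) = (-0.9962, 0.0872).
Slope in that direction = a·(-0.9962) + b·(0.0872) = 0.19878.
Apparent dip = arctan|0.19878| = 11.2° (true dip is 12.3°, so apparent ≤ true as expected).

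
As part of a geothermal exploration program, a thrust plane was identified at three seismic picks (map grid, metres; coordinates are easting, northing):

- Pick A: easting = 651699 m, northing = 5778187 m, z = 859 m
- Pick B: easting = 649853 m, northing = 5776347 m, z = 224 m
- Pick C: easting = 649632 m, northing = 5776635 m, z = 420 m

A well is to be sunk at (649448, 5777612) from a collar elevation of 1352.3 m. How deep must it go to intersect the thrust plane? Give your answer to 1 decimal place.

374.6 m

Two edge vectors: Pick A→Pick B = (-1846, -1840, -635), Pick A→Pick C = (-2067, -1552, -439).
Normal n = (Pick A→Pick B) × (Pick A→Pick C) = (-177760, 502151, -938288).
So ∂z/∂easting = −n_x/n_z = −0.189451426 and ∂z/∂northing = −n_y/n_z = 0.535177898.
Intercept c from Pick A: 859 + 123465.31 − 3092357.98 = −2968033.67.
At (649448, 5777612): z_contact = −123038.85 + 3092050.25 − 2968033.67 = 977.73 m.
Depth below ground = 1352.3 − 977.73 = 374.6 m.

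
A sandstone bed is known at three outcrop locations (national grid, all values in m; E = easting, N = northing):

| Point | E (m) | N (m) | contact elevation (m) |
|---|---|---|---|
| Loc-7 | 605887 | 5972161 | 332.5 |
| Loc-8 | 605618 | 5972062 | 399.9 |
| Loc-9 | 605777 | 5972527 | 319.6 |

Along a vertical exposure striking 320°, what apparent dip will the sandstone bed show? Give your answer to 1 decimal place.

3.5°

Let the plane be z = a·E + b·N + c.
Loc-8−Loc-7: −269a − 99b = 67.4;  Loc-9−Loc-7: −110a + 366b = −12.9.
Solving gives a = −0.21392, b = −0.09954.
Unit vector along 320° is (sin 320°, cos 320°) = (-0.6428, 0.7660).
Slope in that direction = a·(-0.6428) + b·(0.7660) = 0.06126.
Apparent dip = arctan|0.06126| = 3.5° (true dip is 13.3°, so apparent ≤ true as expected).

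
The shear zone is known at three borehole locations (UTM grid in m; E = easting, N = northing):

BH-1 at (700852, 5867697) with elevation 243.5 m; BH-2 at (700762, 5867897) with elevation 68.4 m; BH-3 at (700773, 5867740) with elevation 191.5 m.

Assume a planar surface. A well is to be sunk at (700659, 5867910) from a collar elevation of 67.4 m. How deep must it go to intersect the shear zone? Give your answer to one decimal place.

33.8 m

Two edge vectors: BH-1→BH-2 = (-90, 200, -175.1), BH-1→BH-3 = (-79, 43, -52).
Normal n = (BH-1→BH-2) × (BH-1→BH-3) = (-2870.7, 9152.9, 11930).
So ∂z/∂E = −n_x/n_z = 0.240628667 and ∂z/∂N = −n_y/n_z = −0.767217100.
Intercept c from BH-1: 243.5 − 168645.08 + 4501797.47 = 4333395.89.
At (700659, 5867910): z_contact = 168598.64 − 4501960.89 + 4333395.89 = 33.64 m.
Depth below ground = 67.4 − 33.64 = 33.8 m.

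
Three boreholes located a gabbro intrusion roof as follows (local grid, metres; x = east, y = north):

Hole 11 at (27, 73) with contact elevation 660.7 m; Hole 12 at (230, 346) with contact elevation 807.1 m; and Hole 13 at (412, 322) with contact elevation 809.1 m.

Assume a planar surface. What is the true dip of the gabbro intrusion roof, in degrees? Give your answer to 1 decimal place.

26.0°

Let the plane be z = a·x + b·y + c.
Hole 12−Hole 11: 203a + 273b = 146.4;  Hole 13−Hole 11: 385a + 249b = 148.4.
Solving gives a = 0.07441, b = 0.48093.
Gradient magnitude |∇z| = √(a² + b²) = √(0.00554 + 0.23130) = 0.48666.
True dip = arctan(0.48666) = 26.0°, dipping toward S (azimuth ≈ 189°).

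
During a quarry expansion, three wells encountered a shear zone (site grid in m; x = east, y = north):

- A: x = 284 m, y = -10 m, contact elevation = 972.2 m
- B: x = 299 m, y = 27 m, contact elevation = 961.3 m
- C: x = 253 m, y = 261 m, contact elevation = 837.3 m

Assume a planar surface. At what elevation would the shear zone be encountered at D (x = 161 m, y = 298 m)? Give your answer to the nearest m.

785 m

Two edge vectors: A→B = (15, 37, -10.9), A→C = (-31, 271, -134.9).
Normal n = (A→B) × (A→C) = (-2037.4, 2361.4, 5212).
So ∂z/∂x = −n_x/n_z = 0.39091 and ∂z/∂y = −n_y/n_z = −0.45307.
Intercept c from A: 972.2 − 111.02 − 4.53 = 856.65.
At (161, 298): z = 62.9 − 135.0 + 856.65 = 784.6 m.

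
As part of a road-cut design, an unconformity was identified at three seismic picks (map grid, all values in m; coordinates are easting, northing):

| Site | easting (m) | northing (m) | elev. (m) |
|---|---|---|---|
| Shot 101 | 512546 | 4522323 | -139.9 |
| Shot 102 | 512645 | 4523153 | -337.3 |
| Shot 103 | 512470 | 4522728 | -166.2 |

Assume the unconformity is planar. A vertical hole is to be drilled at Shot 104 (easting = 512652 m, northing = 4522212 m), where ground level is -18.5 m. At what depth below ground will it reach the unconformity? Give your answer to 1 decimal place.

Let the plane be z = a·easting + b·northing + c.
Shot 102−Shot 101: 99a + 830b = −197.4;  Shot 103−Shot 101: −76a + 405b = −26.3.
Solving gives a = −0.563295372, b = −0.170643082.
Then c = -139.9 − a·512546 − b·4522323 = 1060278.02.
At (512652, 4522212): z_contact = −288774.50 − 771684.19 + 1060278.02 = -180.67 m.
Depth below ground = -18.5 − (-180.67) = 162.2 m.

162.2 m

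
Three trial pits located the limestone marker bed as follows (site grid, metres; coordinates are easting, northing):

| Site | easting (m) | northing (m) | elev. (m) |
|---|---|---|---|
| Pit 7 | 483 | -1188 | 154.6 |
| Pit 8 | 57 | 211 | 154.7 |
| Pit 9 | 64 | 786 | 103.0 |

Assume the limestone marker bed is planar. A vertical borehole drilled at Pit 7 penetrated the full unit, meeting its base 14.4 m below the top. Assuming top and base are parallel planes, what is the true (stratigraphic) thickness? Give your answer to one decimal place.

13.8 m

Let the plane be z = a·easting + b·northing + c.
Pit 8−Pit 7: −426a + 1399b = 0.1;  Pit 9−Pit 7: −419a + 1974b = −51.6.
Solving gives a = −0.28415, b = −0.08645.
|∇z| = √(a²+b²) = 0.29701, so dip δ = arctan(0.29701) = 16.54°.
True thickness = vertical thickness × cos δ = 14.4 × cos 16.54° = 13.8 m.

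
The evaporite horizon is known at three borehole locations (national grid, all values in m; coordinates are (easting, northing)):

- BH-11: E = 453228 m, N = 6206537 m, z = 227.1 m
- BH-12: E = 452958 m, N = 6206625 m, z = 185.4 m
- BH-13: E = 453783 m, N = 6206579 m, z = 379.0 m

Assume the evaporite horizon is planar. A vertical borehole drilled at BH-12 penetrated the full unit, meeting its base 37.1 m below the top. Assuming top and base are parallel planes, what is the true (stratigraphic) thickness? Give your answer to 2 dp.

34.58 m

Two edge vectors: BH-11→BH-12 = (-270, 88, -41.7), BH-11→BH-13 = (555, 42, 151.9).
Normal n = (BH-11→BH-12) × (BH-11→BH-13) = (15118.6, 17869.5, -60180).
So ∂z/∂E = −n_x/n_z = 0.25122 and ∂z/∂N = −n_y/n_z = 0.29693.
|∇z| = √(a²+b²) = 0.38895, so dip δ = arctan(0.38895) = 21.25°.
True thickness = vertical thickness × cos δ = 37.1 × cos 21.25° = 34.58 m.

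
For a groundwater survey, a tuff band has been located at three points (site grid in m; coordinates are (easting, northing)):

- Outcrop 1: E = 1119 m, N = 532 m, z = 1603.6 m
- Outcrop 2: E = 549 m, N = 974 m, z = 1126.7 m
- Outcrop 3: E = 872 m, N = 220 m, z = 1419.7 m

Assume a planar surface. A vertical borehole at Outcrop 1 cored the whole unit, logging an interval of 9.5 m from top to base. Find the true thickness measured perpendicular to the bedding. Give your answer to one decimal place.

7.4 m

Let the plane be z = a·E + b·N + c.
Outcrop 2−Outcrop 1: −570a + 442b = −476.9;  Outcrop 3−Outcrop 1: −247a − 312b = −183.9.
Solving gives a = 0.80162, b = −0.04519.
|∇z| = √(a²+b²) = 0.80289, so dip δ = arctan(0.80289) = 38.76°.
True thickness = vertical thickness × cos δ = 9.5 × cos 38.76° = 7.4 m.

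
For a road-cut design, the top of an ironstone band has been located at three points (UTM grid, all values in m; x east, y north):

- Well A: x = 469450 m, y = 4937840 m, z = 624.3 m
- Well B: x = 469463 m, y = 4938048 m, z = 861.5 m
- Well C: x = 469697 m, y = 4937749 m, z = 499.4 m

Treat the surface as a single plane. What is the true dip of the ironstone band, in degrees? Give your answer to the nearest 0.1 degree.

49.0°

Let the plane be z = a·x + b·y + c.
Well B−Well A: 13a + 208b = 237.2;  Well C−Well A: 247a − 91b = −124.9.
Solving gives a = −0.08360, b = 1.14561.
Gradient magnitude |∇z| = √(a² + b²) = √(0.00699 + 1.31242) = 1.14866.
True dip = arctan(1.14866) = 49.0°, dipping toward S (azimuth ≈ 176°).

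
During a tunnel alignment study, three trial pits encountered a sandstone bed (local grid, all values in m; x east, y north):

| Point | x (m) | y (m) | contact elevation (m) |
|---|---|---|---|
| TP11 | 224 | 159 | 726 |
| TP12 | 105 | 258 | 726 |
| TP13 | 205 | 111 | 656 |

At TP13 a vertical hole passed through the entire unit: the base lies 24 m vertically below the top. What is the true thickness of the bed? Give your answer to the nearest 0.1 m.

13.8 m

Let the plane be z = a·x + b·y + c.
TP12−TP11: −119a + 99b = 0;  TP13−TP11: −19a − 48b = −70.
Solving gives a = 0.91268, b = 1.09706.
|∇z| = √(a²+b²) = 1.42707, so dip δ = arctan(1.42707) = 54.98°.
True thickness = vertical thickness × cos δ = 24 × cos 54.98° = 13.8 m.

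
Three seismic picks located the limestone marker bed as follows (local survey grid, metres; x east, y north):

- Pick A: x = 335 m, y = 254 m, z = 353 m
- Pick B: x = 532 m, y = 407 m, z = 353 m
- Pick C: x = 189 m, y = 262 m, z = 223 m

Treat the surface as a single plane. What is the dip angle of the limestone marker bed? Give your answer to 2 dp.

Let the plane be z = a·x + b·y + c.
Pick B−Pick A: 197a + 153b = 0;  Pick C−Pick A: −146a + 8b = −130.
Solving gives a = 0.83173, b = −1.07092.
Gradient magnitude |∇z| = √(a² + b²) = √(0.69178 + 1.14687) = 1.35597.
True dip = arctan(1.35597) = 53.59°, dipping toward NW (azimuth ≈ 322°).

53.59°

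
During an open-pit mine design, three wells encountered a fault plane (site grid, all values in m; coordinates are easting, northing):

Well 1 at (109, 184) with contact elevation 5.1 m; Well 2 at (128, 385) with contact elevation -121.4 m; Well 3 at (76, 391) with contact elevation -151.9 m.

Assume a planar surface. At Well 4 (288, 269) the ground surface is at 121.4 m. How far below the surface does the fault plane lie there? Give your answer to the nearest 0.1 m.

Let the plane be z = a·easting + b·northing + c.
Well 2−Well 1: 19a + 201b = −126.5;  Well 3−Well 1: −33a + 207b = −157.
Solving gives a = 0.50838, b = −0.67741.
Then c = 5.1 − a·109 − b·184 = 74.33.
At (288, 269): z_contact = 146.41 − 182.22 + 74.33 = 38.52 m.
Depth below ground = 121.4 − 38.52 = 82.9 m.

82.9 m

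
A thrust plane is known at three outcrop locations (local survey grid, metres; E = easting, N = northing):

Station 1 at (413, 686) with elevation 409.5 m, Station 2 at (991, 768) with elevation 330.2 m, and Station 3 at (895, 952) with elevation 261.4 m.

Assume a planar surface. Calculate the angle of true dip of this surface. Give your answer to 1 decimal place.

22.9°

Let the plane be z = a·E + b·N + c.
Station 2−Station 1: 578a + 82b = −79.3;  Station 3−Station 1: 482a + 266b = −148.1.
Solving gives a = −0.07835, b = −0.41479.
Gradient magnitude |∇z| = √(a² + b²) = √(0.00614 + 0.17205) = 0.42213.
True dip = arctan(0.42213) = 22.9°, dipping toward N (azimuth ≈ 011°).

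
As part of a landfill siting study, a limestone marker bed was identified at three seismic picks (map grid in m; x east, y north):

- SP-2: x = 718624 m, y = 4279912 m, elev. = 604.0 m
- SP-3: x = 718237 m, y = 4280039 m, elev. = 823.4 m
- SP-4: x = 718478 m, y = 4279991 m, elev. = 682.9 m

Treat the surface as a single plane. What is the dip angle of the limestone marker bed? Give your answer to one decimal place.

31.8°

Two edge vectors: SP-2→SP-3 = (-387, 127, 219.4), SP-2→SP-4 = (-146, 79, 78.9).
Normal n = (SP-2→SP-3) × (SP-2→SP-4) = (-7312.3, -1498.1, -12031).
So ∂z/∂x = −n_x/n_z = −0.60779 and ∂z/∂y = −n_y/n_z = −0.12452.
Gradient magnitude |∇z| = √(a² + b²) = √(0.36941 + 0.01551) = 0.62041.
True dip = arctan(0.62041) = 31.8°, dipping toward ENE (azimuth ≈ 078°).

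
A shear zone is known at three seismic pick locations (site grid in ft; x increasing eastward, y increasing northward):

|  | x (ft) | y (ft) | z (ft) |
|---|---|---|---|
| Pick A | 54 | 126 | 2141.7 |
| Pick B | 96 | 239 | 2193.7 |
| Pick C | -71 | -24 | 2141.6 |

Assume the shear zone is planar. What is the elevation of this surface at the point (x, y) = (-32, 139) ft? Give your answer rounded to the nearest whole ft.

Two edge vectors: Pick A→Pick B = (42, 113, 52), Pick A→Pick C = (-125, -150, -0.1).
Normal n = (Pick A→Pick B) × (Pick A→Pick C) = (7788.7, -6495.8, 7825).
So ∂z/∂x = −n_x/n_z = −0.99536 and ∂z/∂y = −n_y/n_z = 0.83013.
Intercept c from Pick A: 2141.7 + 53.75 − 104.60 = 2090.85.
At (-32, 139): z = 31.9 + 115.4 + 2090.85 = 2238.1 ft.

2238 ft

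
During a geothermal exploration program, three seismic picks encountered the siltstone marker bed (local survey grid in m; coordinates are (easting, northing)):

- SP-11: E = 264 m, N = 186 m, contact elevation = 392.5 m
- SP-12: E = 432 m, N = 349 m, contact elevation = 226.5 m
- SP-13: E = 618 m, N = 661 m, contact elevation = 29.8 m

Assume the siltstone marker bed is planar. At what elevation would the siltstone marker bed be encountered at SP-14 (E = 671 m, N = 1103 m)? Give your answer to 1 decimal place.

Two edge vectors: SP-11→SP-12 = (168, 163, -166), SP-11→SP-13 = (354, 475, -362.7).
Normal n = (SP-11→SP-12) × (SP-11→SP-13) = (19729.9, 2169.6, 22098).
So ∂z/∂E = −n_x/n_z = −0.892836 and ∂z/∂N = −n_y/n_z = −0.098181.
Intercept c from SP-11: 392.5 + 235.71 + 18.26 = 646.47.
At (671, 1103): z = −599.1 − 108.3 + 646.47 = -60.9 m.

-60.9 m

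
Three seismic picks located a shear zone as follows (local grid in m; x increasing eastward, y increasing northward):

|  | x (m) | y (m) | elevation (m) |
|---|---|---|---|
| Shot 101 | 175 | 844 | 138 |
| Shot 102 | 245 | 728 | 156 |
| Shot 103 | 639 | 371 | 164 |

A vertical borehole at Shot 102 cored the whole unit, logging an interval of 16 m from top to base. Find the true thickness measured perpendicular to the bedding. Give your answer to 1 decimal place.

Two edge vectors: Shot 101→Shot 102 = (70, -116, 18), Shot 101→Shot 103 = (464, -473, 26).
Normal n = (Shot 101→Shot 102) × (Shot 101→Shot 103) = (5498, 6532, 20714).
So ∂z/∂x = −n_x/n_z = −0.26542 and ∂z/∂y = −n_y/n_z = −0.31534.
|∇z| = √(a²+b²) = 0.41218, so dip δ = arctan(0.41218) = 22.40°.
True thickness = vertical thickness × cos δ = 16 × cos 22.40° = 14.8 m.

14.8 m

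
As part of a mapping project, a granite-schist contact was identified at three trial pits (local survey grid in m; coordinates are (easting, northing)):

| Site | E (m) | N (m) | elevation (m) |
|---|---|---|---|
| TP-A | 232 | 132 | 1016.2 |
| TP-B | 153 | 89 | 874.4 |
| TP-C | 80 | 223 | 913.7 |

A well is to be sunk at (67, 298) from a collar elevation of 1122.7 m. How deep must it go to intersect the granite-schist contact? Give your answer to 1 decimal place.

Let the plane be z = a·E + b·N + c.
TP-B−TP-A: −79a − 43b = −141.8;  TP-C−TP-A: −152a + 91b = −102.5.
Solving gives a = 1.26130, b = 0.98041.
Then c = 1016.2 − a·232 − b·132 = 594.17.
At (67, 298): z_contact = 84.51 + 292.16 + 594.17 = 970.83 m.
Depth below ground = 1122.7 − 970.83 = 151.9 m.

151.9 m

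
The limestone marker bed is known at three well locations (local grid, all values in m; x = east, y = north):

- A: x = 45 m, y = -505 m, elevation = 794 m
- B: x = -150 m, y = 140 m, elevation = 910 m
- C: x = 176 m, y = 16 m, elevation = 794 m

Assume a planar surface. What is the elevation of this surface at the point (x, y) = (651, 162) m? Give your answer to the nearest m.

652 m

Let the plane be z = a·x + b·y + c.
B−A: −195a + 645b = 116;  C−A: 131a + 521b = 0.
Solving gives a = −0.32477, b = 0.08166.
Then c = 794 − a·45 − b·-505 = 849.85.
At (651, 162): z = −211.4 + 13.2 + 849.85 = 651.7 m.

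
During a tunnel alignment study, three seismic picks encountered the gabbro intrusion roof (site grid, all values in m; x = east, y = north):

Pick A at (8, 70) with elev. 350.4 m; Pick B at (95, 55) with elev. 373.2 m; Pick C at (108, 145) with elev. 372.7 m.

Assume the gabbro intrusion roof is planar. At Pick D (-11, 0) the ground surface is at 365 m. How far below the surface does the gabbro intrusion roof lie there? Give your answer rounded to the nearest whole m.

Let the plane be z = a·x + b·y + c.
Pick B−Pick A: 87a − 15b = 22.8;  Pick C−Pick A: 100a + 75b = 22.3.
Solving gives a = 0.25477, b = −0.04236.
Then c = 350.4 − a·8 − b·70 = 351.33.
At (-11, 0): z_contact = −2.8 + 0.0 + 351.33 = 348.5 m.
Depth below ground = 365 − 348.5 = 16 m.

16 m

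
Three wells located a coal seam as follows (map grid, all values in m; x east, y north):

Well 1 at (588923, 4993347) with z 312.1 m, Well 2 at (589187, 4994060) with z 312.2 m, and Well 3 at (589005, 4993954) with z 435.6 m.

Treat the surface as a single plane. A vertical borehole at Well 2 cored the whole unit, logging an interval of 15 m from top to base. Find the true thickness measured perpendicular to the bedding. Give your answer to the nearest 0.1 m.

11.0 m

Two edge vectors: Well 1→Well 2 = (264, 713, 0.1), Well 1→Well 3 = (82, 607, 123.5).
Normal n = (Well 1→Well 2) × (Well 1→Well 3) = (87994.8, -32595.8, 101782).
So ∂z/∂x = −n_x/n_z = −0.86454 and ∂z/∂y = −n_y/n_z = 0.32025.
|∇z| = √(a²+b²) = 0.92195, so dip δ = arctan(0.92195) = 42.67°.
True thickness = vertical thickness × cos δ = 15 × cos 42.67° = 11.0 m.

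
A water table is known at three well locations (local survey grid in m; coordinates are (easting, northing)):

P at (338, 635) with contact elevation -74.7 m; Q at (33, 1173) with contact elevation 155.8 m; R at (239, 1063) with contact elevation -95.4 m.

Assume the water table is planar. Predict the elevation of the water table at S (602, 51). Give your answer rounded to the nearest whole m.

-230 m

Two edge vectors: P→Q = (-305, 538, 230.5), P→R = (-99, 428, -20.7).
Normal n = (P→Q) × (P→R) = (-109790.6, -29133, -77278).
So ∂z/∂E = −n_x/n_z = −1.42072 and ∂z/∂N = −n_y/n_z = −0.37699.
Intercept c from P: -74.7 + 480.20 + 239.39 = 644.89.
At (602, 51): z = −855.3 − 19.2 + 644.89 = -229.6 m.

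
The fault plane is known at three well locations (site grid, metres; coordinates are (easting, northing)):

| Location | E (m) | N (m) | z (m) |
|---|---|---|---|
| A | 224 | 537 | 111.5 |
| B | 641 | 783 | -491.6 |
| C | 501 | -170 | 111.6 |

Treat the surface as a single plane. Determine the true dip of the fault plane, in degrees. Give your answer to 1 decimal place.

51.6°

Two edge vectors: A→B = (417, 246, -603.1), A→C = (277, -707, 0.1).
Normal n = (A→B) × (A→C) = (-426367.1, -167100.4, -362961).
So ∂z/∂E = −n_x/n_z = −1.17469 and ∂z/∂N = −n_y/n_z = −0.46038.
Gradient magnitude |∇z| = √(a² + b²) = √(1.37990 + 0.21195) = 1.26169.
True dip = arctan(1.26169) = 51.6°, dipping toward ENE (azimuth ≈ 069°).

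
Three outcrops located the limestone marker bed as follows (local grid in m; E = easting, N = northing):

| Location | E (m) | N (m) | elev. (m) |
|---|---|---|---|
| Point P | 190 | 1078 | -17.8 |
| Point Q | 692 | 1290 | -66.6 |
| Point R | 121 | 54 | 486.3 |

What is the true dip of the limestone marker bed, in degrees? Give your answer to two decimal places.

27.15°

Let the plane be z = a·E + b·N + c.
Point Q−Point P: 502a + 212b = −48.8;  Point R−Point P: −69a − 1024b = 504.1.
Solving gives a = 0.11393, b = −0.49996.
Gradient magnitude |∇z| = √(a² + b²) = √(0.01298 + 0.24996) = 0.51278.
True dip = arctan(0.51278) = 27.15°, dipping toward NNW (azimuth ≈ 347°).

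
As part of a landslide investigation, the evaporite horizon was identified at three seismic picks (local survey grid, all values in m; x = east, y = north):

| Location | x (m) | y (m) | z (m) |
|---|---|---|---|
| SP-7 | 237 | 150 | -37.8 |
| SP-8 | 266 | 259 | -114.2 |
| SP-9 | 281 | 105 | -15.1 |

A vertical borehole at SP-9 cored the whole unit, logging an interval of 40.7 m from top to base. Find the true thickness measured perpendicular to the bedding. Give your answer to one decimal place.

Let the plane be z = a·x + b·y + c.
SP-8−SP-7: 29a + 109b = −76.4;  SP-9−SP-7: 44a − 45b = 22.7.
Solving gives a = −0.15796, b = −0.65889.
|∇z| = √(a²+b²) = 0.67756, so dip δ = arctan(0.67756) = 34.12°.
True thickness = vertical thickness × cos δ = 40.7 × cos 34.12° = 33.7 m.

33.7 m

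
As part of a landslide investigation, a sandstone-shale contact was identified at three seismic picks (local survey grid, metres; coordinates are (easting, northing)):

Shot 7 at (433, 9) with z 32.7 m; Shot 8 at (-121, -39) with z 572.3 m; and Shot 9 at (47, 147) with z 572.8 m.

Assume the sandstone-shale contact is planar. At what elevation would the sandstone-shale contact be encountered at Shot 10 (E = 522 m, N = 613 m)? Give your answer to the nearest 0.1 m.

Let the plane be z = a·E + b·N + c.
Shot 8−Shot 7: −554a − 48b = 539.6;  Shot 9−Shot 7: −386a + 138b = 540.1.
Solving gives a = −1.05696, b = 0.95736.
Then c = 32.7 − a·433 − b·9 = 481.75.
At (522, 613): z = −551.7 + 586.9 + 481.75 = 516.9 m.

516.9 m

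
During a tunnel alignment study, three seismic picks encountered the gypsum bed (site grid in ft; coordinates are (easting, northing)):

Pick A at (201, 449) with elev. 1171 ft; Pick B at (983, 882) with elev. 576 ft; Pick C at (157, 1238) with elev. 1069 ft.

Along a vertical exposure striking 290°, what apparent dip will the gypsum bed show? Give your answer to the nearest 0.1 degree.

Let the plane be z = a·E + b·N + c.
Pick B−Pick A: 782a + 433b = −595;  Pick C−Pick A: −44a + 789b = −102.
Solving gives a = −0.66864, b = −0.16657.
Unit vector along 290° is (sin 290°, cos 290°) = (-0.9397, 0.3420).
Slope in that direction = a·(-0.9397) + b·(0.3420) = 0.57135.
Apparent dip = arctan|0.57135| = 29.7° (true dip is 34.6°, so apparent ≤ true as expected).

29.7°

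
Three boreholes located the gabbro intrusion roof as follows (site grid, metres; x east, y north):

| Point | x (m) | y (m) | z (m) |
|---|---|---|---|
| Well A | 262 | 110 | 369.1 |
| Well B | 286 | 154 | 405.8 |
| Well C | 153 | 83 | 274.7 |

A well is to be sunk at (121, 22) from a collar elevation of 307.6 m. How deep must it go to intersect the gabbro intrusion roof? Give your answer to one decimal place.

82.8 m

Let the plane be z = a·x + b·y + c.
Well B−Well A: 24a + 44b = 36.7;  Well C−Well A: −109a − 27b = −94.4.
Solving gives a = 0.76246, b = 0.41820.
Then c = 369.1 − a·262 − b·110 = 123.33.
At (121, 22): z_contact = 92.26 + 9.20 + 123.33 = 224.79 m.
Depth below ground = 307.6 − 224.79 = 82.8 m.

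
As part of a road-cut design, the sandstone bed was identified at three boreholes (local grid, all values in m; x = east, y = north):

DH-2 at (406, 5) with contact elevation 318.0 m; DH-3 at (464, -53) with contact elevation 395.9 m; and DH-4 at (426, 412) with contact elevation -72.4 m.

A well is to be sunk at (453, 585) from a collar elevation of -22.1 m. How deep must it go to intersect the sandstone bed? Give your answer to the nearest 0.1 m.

Let the plane be z = a·x + b·y + c.
DH-3−DH-2: 58a − 58b = 77.9;  DH-4−DH-2: 20a + 407b = −390.4.
Solving gives a = 0.36591, b = −0.97719.
Then c = 318 − a·406 − b·5 = 174.33.
At (453, 585): z_contact = 165.76 − 571.66 + 174.33 = -231.58 m.
Depth below ground = -22.1 − (-231.58) = 209.5 m.

209.5 m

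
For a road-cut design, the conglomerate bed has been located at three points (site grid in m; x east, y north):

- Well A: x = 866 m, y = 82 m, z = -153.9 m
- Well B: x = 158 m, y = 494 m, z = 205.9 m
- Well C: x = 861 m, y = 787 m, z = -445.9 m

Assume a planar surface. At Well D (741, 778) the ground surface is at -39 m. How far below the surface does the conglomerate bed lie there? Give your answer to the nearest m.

313 m

Let the plane be z = a·x + b·y + c.
Well B−Well A: −708a + 412b = 359.8;  Well C−Well A: −5a + 705b = −292.
Solving gives a = −0.75232, b = −0.41952.
Then c = -153.9 − a·866 − b·82 = 532.01.
At (741, 778): z_contact = −557.5 − 326.4 + 532.01 = -351.8 m.
Depth below ground = -39 − (-351.8) = 313 m.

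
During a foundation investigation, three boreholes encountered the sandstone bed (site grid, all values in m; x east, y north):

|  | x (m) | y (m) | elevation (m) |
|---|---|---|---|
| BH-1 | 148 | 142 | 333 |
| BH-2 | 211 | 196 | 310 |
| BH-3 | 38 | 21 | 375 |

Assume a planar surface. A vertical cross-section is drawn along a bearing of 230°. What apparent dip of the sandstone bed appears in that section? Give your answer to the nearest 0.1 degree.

Let the plane be z = a·x + b·y + c.
BH-2−BH-1: 63a + 54b = −23;  BH-3−BH-1: −110a − 121b = 42.
Solving gives a = −0.30600, b = −0.06892.
Unit vector along 230° is (sin 230°, cos 230°) = (-0.7660, -0.6428).
Slope in that direction = a·(-0.7660) + b·(-0.6428) = 0.27871.
Apparent dip = arctan|0.27871| = 15.6° (true dip is 17.4°, so apparent ≤ true as expected).

15.6°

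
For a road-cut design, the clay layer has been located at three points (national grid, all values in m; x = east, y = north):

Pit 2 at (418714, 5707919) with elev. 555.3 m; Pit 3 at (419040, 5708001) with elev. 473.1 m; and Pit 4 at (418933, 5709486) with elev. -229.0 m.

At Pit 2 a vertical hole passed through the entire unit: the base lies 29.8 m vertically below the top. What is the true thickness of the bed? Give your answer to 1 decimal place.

26.7 m

Two edge vectors: Pit 2→Pit 3 = (326, 82, -82.2), Pit 2→Pit 4 = (219, 1567, -784.3).
Normal n = (Pit 2→Pit 3) × (Pit 2→Pit 4) = (64494.8, 237680, 492884).
So ∂z/∂x = −n_x/n_z = −0.13085 and ∂z/∂y = −n_y/n_z = −0.48222.
|∇z| = √(a²+b²) = 0.49966, so dip δ = arctan(0.49966) = 26.55°.
True thickness = vertical thickness × cos δ = 29.8 × cos 26.55° = 26.7 m.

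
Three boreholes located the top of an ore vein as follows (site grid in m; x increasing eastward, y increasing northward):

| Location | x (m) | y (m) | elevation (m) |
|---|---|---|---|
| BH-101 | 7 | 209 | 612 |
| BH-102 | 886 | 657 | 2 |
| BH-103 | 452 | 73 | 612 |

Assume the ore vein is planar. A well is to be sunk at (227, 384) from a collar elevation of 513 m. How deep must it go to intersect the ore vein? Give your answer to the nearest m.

Let the plane be z = a·x + b·y + c.
BH-102−BH-101: 879a + 448b = −610;  BH-103−BH-101: 445a − 136b = 0.
Solving gives a = −0.26014, b = −0.85120.
Then c = 612 − a·7 − b·209 = 791.72.
At (227, 384): z_contact = −59.1 − 326.9 + 791.72 = 405.8 m.
Depth below ground = 513 − 405.8 = 107 m.

107 m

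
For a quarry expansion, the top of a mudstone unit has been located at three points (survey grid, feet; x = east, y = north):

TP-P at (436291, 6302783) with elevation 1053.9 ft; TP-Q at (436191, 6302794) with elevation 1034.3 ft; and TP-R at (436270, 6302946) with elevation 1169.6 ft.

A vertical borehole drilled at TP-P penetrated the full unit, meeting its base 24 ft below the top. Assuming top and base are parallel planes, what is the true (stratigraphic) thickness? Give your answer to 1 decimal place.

Let the plane be z = a·x + b·y + c.
TP-Q−TP-P: −100a + 11b = −19.6;  TP-R−TP-P: −21a + 163b = 115.7.
Solving gives a = 0.27802, b = 0.74563.
|∇z| = √(a²+b²) = 0.79578, so dip δ = arctan(0.79578) = 38.51°.
True thickness = vertical thickness × cos δ = 24 × cos 38.51° = 18.8 ft.

18.8 ft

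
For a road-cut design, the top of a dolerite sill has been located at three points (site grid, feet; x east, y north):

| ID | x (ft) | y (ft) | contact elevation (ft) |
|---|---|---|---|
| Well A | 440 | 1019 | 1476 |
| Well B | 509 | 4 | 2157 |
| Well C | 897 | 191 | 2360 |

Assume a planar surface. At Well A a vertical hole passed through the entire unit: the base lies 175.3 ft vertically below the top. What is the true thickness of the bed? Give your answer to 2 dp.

122.42 ft

Let the plane be z = a·x + b·y + c.
Well B−Well A: 69a − 1015b = 681;  Well C−Well A: 457a − 828b = 884.
Solving gives a = 0.81970, b = −0.61521.
|∇z| = √(a²+b²) = 1.02489, so dip δ = arctan(1.02489) = 45.70°.
True thickness = vertical thickness × cos δ = 175.3 × cos 45.70° = 122.42 ft.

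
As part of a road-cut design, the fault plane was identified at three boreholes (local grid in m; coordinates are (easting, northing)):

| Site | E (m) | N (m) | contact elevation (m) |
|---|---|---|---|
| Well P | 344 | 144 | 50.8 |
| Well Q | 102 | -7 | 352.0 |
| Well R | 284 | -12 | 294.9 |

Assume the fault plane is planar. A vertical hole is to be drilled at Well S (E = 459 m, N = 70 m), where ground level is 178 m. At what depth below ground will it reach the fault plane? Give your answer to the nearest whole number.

62 m

Two edge vectors: Well P→Well Q = (-242, -151, 301.2), Well P→Well R = (-60, -156, 244.1).
Normal n = (Well P→Well Q) × (Well P→Well R) = (10128.1, 41000.2, 28692).
So ∂z/∂E = −n_x/n_z = −0.35299 and ∂z/∂N = −n_y/n_z = −1.42898.
Intercept c from Well P: 50.8 + 121.43 + 205.77 = 378.00.
At (459, 70): z_contact = −162.0 − 100.0 + 378.00 = 115.9 m.
Depth below ground = 178 − 115.9 = 62 m.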